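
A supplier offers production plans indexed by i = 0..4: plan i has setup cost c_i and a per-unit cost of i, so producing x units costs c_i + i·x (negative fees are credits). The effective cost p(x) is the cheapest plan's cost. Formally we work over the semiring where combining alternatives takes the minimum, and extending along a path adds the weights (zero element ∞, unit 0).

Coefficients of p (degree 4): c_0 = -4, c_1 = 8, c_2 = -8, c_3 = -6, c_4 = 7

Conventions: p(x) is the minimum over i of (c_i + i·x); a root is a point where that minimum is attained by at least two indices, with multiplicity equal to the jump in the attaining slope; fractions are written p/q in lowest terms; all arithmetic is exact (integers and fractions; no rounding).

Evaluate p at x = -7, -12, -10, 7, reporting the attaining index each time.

p(-7) = min(-4+0·(-7)=-4, 8+1·(-7)=1, -8+2·(-7)=-22, -6+3·(-7)=-27, 7+4·(-7)=-21) = -27 (attained by i=3)
p(-12) = min(-4+0·(-12)=-4, 8+1·(-12)=-4, -8+2·(-12)=-32, -6+3·(-12)=-42, 7+4·(-12)=-41) = -42 (attained by i=3)
p(-10) = min(-4+0·(-10)=-4, 8+1·(-10)=-2, -8+2·(-10)=-28, -6+3·(-10)=-36, 7+4·(-10)=-33) = -36 (attained by i=3)
p(7) = min(-4+0·7=-4, 8+1·7=15, -8+2·7=6, -6+3·7=15, 7+4·7=35) = -4 (attained by i=0)
Answer: p(-7) = -27; p(-12) = -42; p(-10) = -36; p(7) = -4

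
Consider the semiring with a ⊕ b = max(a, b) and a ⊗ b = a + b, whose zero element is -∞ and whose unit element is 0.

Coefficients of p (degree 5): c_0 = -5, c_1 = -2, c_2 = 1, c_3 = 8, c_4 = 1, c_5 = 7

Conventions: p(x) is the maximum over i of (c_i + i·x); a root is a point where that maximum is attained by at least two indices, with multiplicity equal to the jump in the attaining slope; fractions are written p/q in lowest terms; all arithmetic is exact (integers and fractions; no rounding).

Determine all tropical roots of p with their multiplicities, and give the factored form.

hull edge (i=0, c=-5) to (i=3, c=8): slope 13/3, span 3
hull edge (i=3, c=8) to (i=5, c=7): slope -1/2, span 2
Factored form: p(x) = 7 ⊗ (x ⊕ (-13/3)) ⊗ (x ⊕ (-13/3)) ⊗ (x ⊕ (-13/3)) ⊗ (x ⊕ 1/2) ⊗ (x ⊕ 1/2)
Answer: roots = -13/3 (mult 3), 1/2 (mult 2)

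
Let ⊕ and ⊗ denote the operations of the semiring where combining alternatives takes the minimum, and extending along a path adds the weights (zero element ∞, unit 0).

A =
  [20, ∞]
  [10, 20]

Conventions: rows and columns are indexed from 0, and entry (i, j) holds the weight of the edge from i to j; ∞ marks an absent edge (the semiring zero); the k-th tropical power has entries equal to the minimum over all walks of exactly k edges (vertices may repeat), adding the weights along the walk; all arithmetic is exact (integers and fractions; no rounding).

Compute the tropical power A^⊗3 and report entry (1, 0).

A^⊗2:
  [40, ∞]
  [30, 40]
A^⊗3:
  [60, ∞]
  [50, 60]
Key observation: the optimum is the walk 1->0->0->0, with weight 10 + 20 + 20 = 50.
Optimal value attained by: walk 1->0->0->0.
Answer: (A^⊗3)[1][0] = 50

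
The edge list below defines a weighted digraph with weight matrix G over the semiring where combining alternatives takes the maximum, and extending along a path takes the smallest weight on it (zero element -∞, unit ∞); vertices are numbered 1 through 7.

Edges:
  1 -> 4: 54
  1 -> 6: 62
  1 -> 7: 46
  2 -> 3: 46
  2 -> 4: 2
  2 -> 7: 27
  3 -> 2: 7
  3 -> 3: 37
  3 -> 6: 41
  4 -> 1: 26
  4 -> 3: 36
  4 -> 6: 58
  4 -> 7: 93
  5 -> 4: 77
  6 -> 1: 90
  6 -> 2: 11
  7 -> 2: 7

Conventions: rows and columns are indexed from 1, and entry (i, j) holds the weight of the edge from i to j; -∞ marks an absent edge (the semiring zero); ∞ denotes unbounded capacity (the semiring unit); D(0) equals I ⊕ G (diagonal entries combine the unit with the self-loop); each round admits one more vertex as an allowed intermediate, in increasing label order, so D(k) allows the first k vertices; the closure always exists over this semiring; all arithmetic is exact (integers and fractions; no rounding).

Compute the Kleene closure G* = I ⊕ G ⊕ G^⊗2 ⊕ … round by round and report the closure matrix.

D(0):
  [∞, -∞, -∞, 54, -∞, 62, 46]
  [-∞, ∞, 46, 2, -∞, -∞, 27]
  [-∞, 7, ∞, -∞, -∞, 41, -∞]
  [26, -∞, 36, ∞, -∞, 58, 93]
  [-∞, -∞, -∞, 77, ∞, -∞, -∞]
  [90, 11, -∞, -∞, -∞, ∞, -∞]
  [-∞, 7, -∞, -∞, -∞, -∞, ∞]
D(1):
  [∞, -∞, -∞, 54, -∞, 62, 46]
  [-∞, ∞, 46, 2, -∞, -∞, 27]
  [-∞, 7, ∞, -∞, -∞, 41, -∞]
  [26, -∞, 36, ∞, -∞, 58, 93]
  [-∞, -∞, -∞, 77, ∞, -∞, -∞]
  [90, 11, -∞, 54, -∞, ∞, 46]
  [-∞, 7, -∞, -∞, -∞, -∞, ∞]
D(2):
  [∞, -∞, -∞, 54, -∞, 62, 46]
  [-∞, ∞, 46, 2, -∞, -∞, 27]
  [-∞, 7, ∞, 2, -∞, 41, 7]
  [26, -∞, 36, ∞, -∞, 58, 93]
  [-∞, -∞, -∞, 77, ∞, -∞, -∞]
  [90, 11, 11, 54, -∞, ∞, 46]
  [-∞, 7, 7, 2, -∞, -∞, ∞]
D(3):
  [∞, -∞, -∞, 54, -∞, 62, 46]
  [-∞, ∞, 46, 2, -∞, 41, 27]
  [-∞, 7, ∞, 2, -∞, 41, 7]
  [26, 7, 36, ∞, -∞, 58, 93]
  [-∞, -∞, -∞, 77, ∞, -∞, -∞]
  [90, 11, 11, 54, -∞, ∞, 46]
  [-∞, 7, 7, 2, -∞, 7, ∞]
D(4):
  [∞, 7, 36, 54, -∞, 62, 54]
  [2, ∞, 46, 2, -∞, 41, 27]
  [2, 7, ∞, 2, -∞, 41, 7]
  [26, 7, 36, ∞, -∞, 58, 93]
  [26, 7, 36, 77, ∞, 58, 77]
  [90, 11, 36, 54, -∞, ∞, 54]
  [2, 7, 7, 2, -∞, 7, ∞]
D(5):
  [∞, 7, 36, 54, -∞, 62, 54]
  [2, ∞, 46, 2, -∞, 41, 27]
  [2, 7, ∞, 2, -∞, 41, 7]
  [26, 7, 36, ∞, -∞, 58, 93]
  [26, 7, 36, 77, ∞, 58, 77]
  [90, 11, 36, 54, -∞, ∞, 54]
  [2, 7, 7, 2, -∞, 7, ∞]
D(6):
  [∞, 11, 36, 54, -∞, 62, 54]
  [41, ∞, 46, 41, -∞, 41, 41]
  [41, 11, ∞, 41, -∞, 41, 41]
  [58, 11, 36, ∞, -∞, 58, 93]
  [58, 11, 36, 77, ∞, 58, 77]
  [90, 11, 36, 54, -∞, ∞, 54]
  [7, 7, 7, 7, -∞, 7, ∞]
D(7):
  [∞, 11, 36, 54, -∞, 62, 54]
  [41, ∞, 46, 41, -∞, 41, 41]
  [41, 11, ∞, 41, -∞, 41, 41]
  [58, 11, 36, ∞, -∞, 58, 93]
  [58, 11, 36, 77, ∞, 58, 77]
  [90, 11, 36, 54, -∞, ∞, 54]
  [7, 7, 7, 7, -∞, 7, ∞]
Answer: G* = [[∞, 11, 36, 54, -∞, 62, 54], [41, ∞, 46, 41, -∞, 41, 41], [41, 11, ∞, 41, -∞, 41, 41], [58, 11, 36, ∞, -∞, 58, 93], [58, 11, 36, 77, ∞, 58, 77], [90, 11, 36, 54, -∞, ∞, 54], [7, 7, 7, 7, -∞, 7, ∞]]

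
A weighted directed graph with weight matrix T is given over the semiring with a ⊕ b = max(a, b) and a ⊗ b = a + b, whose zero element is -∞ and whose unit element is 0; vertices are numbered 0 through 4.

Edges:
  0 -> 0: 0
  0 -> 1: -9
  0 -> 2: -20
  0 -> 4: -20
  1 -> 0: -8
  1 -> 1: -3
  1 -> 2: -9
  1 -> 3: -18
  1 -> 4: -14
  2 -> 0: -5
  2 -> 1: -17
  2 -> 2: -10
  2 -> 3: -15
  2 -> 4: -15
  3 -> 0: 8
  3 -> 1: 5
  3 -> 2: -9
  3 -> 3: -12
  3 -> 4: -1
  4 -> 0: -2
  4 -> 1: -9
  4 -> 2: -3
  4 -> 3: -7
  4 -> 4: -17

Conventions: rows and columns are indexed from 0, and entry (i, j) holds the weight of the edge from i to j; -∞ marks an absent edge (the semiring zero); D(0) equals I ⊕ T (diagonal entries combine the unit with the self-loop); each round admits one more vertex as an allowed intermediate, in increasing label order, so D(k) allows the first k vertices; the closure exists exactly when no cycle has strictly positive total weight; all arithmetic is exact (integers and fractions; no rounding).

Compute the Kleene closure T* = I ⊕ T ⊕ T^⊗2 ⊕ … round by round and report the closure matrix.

D(0):
  [0, -9, -20, -∞, -20]
  [-8, 0, -9, -18, -14]
  [-5, -17, 0, -15, -15]
  [8, 5, -9, 0, -1]
  [-2, -9, -3, -7, 0]
D(1):
  [0, -9, -20, -∞, -20]
  [-8, 0, -9, -18, -14]
  [-5, -14, 0, -15, -15]
  [8, 5, -9, 0, -1]
  [-2, -9, -3, -7, 0]
D(2):
  [0, -9, -18, -27, -20]
  [-8, 0, -9, -18, -14]
  [-5, -14, 0, -15, -15]
  [8, 5, -4, 0, -1]
  [-2, -9, -3, -7, 0]
D(3):
  [0, -9, -18, -27, -20]
  [-8, 0, -9, -18, -14]
  [-5, -14, 0, -15, -15]
  [8, 5, -4, 0, -1]
  [-2, -9, -3, -7, 0]
D(4):
  [0, -9, -18, -27, -20]
  [-8, 0, -9, -18, -14]
  [-5, -10, 0, -15, -15]
  [8, 5, -4, 0, -1]
  [1, -2, -3, -7, 0]
D(5):
  [0, -9, -18, -27, -20]
  [-8, 0, -9, -18, -14]
  [-5, -10, 0, -15, -15]
  [8, 5, -4, 0, -1]
  [1, -2, -3, -7, 0]
Answer: T* = [[0, -9, -18, -27, -20], [-8, 0, -9, -18, -14], [-5, -10, 0, -15, -15], [8, 5, -4, 0, -1], [1, -2, -3, -7, 0]]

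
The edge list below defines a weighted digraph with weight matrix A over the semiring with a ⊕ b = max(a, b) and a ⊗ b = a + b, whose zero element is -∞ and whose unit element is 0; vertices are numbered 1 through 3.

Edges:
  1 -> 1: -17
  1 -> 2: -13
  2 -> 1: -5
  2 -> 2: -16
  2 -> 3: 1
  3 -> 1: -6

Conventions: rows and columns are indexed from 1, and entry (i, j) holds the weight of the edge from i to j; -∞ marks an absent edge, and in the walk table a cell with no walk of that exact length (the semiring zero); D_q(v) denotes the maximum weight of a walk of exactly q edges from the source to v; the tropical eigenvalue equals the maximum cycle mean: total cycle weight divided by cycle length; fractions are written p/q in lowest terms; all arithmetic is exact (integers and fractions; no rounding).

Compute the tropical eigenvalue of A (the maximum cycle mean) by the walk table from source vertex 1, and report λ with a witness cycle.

q=0: [0, -∞, -∞]
q=1: [-17, -13, -∞]
q=2: [-18, -29, -12]
q=3: [-18, -31, -28]
Optimal cycle mean attained by: cycle 1->2->3->1, total (-13) + 1 + (-6), length 3.
Answer: λ = -6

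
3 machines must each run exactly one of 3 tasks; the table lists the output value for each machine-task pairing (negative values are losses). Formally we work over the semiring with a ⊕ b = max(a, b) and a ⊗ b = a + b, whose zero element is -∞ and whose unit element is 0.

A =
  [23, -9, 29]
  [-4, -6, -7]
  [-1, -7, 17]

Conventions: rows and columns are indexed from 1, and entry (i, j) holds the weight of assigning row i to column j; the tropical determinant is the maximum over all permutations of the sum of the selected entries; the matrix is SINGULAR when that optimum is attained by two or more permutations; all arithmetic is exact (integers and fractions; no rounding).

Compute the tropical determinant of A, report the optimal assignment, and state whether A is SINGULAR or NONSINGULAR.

σ = (1, 2, 3): 23 + (-6) + 17 = 34
σ = (1, 3, 2): 23 + (-7) + (-7) = 9
σ = (2, 1, 3): (-9) + (-4) + 17 = 4
σ = (2, 3, 1): (-9) + (-7) + (-1) = -17
σ = (3, 1, 2): 29 + (-4) + (-7) = 18
σ = (3, 2, 1): 29 + (-6) + (-1) = 22
Optimal value attained by: σ = (1, 2, 3).
Answer: det⊕(A) = 34; verdict: NONSINGULAR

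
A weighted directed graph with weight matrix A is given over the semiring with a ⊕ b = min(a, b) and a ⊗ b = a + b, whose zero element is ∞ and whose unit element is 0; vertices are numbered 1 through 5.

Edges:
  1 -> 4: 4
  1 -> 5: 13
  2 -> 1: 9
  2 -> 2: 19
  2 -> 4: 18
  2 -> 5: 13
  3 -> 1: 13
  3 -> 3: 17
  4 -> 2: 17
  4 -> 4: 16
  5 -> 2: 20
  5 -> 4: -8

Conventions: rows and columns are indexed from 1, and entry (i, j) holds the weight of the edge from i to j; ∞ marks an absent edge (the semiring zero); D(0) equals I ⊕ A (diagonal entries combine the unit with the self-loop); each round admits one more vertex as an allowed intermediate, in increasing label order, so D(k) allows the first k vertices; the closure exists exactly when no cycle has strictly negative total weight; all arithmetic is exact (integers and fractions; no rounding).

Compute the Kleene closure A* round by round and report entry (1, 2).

D(0):
  [0, ∞, ∞, 4, 13]
  [9, 0, ∞, 18, 13]
  [13, ∞, 0, ∞, ∞]
  [∞, 17, ∞, 0, ∞]
  [∞, 20, ∞, -8, 0]
D(1):
  [0, ∞, ∞, 4, 13]
  [9, 0, ∞, 13, 13]
  [13, ∞, 0, 17, 26]
  [∞, 17, ∞, 0, ∞]
  [∞, 20, ∞, -8, 0]
D(2):
  [0, ∞, ∞, 4, 13]
  [9, 0, ∞, 13, 13]
  [13, ∞, 0, 17, 26]
  [26, 17, ∞, 0, 30]
  [29, 20, ∞, -8, 0]
D(3):
  [0, ∞, ∞, 4, 13]
  [9, 0, ∞, 13, 13]
  [13, ∞, 0, 17, 26]
  [26, 17, ∞, 0, 30]
  [29, 20, ∞, -8, 0]
D(4):
  [0, 21, ∞, 4, 13]
  [9, 0, ∞, 13, 13]
  [13, 34, 0, 17, 26]
  [26, 17, ∞, 0, 30]
  [18, 9, ∞, -8, 0]
D(5):
  [0, 21, ∞, 4, 13]
  [9, 0, ∞, 5, 13]
  [13, 34, 0, 17, 26]
  [26, 17, ∞, 0, 30]
  [18, 9, ∞, -8, 0]
Answer: A*[1][2] = 21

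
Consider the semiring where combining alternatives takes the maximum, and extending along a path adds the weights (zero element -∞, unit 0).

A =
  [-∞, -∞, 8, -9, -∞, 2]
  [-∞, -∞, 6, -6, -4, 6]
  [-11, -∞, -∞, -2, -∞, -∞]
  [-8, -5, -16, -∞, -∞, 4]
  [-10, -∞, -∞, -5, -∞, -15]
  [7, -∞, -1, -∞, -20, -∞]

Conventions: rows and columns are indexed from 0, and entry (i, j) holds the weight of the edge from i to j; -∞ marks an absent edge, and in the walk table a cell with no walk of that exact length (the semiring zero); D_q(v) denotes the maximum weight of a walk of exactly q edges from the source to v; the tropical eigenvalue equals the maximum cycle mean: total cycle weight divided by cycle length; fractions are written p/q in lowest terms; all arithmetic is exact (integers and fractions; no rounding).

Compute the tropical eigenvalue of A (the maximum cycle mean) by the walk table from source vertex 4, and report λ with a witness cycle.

q=0: [-∞, -∞, -∞, -∞, 0, -∞]
q=1: [-10, -∞, -∞, -5, -∞, -15]
q=2: [-8, -10, -2, -19, -35, -1]
q=3: [6, -24, 0, -4, -14, -4]
q=4: [3, -9, 14, -2, -24, 8]
q=5: [15, -7, 11, 12, -12, 5]
q=6: [12, 7, 23, 9, -11, 17]
Optimal cycle mean attained by: cycle 0->5->0, total 2 + 7, length 2.
Answer: λ = 9/2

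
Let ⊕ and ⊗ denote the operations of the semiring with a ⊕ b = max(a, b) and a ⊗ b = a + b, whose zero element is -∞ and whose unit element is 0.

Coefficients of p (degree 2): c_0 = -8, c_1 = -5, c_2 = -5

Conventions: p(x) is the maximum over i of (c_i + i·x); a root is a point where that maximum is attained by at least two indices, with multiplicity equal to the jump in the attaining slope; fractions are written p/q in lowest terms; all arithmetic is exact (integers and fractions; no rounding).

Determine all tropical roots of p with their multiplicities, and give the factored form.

hull edge (i=0, c=-8) to (i=1, c=-5): slope 3, span 1
hull edge (i=1, c=-5) to (i=2, c=-5): slope 0, span 1
Factored form: p(x) = -5 ⊗ (x ⊕ (-3)) ⊗ (x ⊕ 0)
Answer: roots = -3 (mult 1), 0 (mult 1)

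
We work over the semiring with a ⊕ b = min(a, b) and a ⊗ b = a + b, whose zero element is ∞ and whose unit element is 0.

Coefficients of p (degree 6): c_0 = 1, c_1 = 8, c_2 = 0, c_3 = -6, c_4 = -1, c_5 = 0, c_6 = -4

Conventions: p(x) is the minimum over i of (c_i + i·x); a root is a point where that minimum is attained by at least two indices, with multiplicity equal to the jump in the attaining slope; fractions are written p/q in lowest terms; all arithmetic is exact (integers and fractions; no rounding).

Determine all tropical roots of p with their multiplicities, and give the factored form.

hull edge (i=0, c=1) to (i=3, c=-6): slope -7/3, span 3
hull edge (i=3, c=-6) to (i=6, c=-4): slope 2/3, span 3
Factored form: p(x) = -4 ⊗ (x ⊕ (-2/3)) ⊗ (x ⊕ (-2/3)) ⊗ (x ⊕ (-2/3)) ⊗ (x ⊕ 7/3) ⊗ (x ⊕ 7/3) ⊗ (x ⊕ 7/3)
Answer: roots = -2/3 (mult 3), 7/3 (mult 3)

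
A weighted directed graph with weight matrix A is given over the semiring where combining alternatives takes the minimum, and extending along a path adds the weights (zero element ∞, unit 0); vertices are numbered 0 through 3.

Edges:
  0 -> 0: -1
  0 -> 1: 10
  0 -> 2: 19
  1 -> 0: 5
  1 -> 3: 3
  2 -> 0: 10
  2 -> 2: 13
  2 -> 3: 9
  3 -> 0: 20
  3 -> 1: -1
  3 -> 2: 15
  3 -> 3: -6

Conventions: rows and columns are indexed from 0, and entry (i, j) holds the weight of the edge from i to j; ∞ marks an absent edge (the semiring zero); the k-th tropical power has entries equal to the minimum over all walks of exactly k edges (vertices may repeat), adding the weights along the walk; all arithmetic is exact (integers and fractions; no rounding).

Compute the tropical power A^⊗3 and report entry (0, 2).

A^⊗2:
  [-2, 9, 18, 13]
  [4, 2, 18, -3]
  [9, 8, 24, 3]
  [4, -7, 9, -12]
A^⊗3:
  [-3, 8, 17, 7]
  [3, -4, 12, -9]
  [8, 2, 18, -3]
  [-2, -13, 3, -18]
Key observation: the optimum is the walk 0->0->0->2, with weight (-1) + (-1) + 19 = 17.
Optimal value attained by: walk 0->0->0->2.
Answer: (A^⊗3)[0][2] = 17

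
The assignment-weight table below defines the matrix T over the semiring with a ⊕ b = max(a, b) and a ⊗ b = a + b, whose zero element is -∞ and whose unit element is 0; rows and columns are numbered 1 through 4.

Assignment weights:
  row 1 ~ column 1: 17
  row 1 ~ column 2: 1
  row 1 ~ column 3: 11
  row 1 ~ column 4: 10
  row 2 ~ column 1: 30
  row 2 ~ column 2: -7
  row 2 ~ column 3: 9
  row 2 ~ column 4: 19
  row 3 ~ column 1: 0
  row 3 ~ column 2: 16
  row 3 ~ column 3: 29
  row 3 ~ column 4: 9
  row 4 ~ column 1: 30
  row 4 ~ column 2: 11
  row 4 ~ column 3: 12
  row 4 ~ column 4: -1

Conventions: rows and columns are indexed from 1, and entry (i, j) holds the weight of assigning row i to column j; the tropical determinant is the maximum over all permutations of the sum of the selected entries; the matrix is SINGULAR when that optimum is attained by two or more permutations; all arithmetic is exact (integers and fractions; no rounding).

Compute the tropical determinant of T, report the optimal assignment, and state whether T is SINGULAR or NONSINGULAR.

σ = (1, 2, 3, 4): 17 + (-7) + 29 + (-1) = 38
σ = (1, 2, 4, 3): 17 + (-7) + 9 + 12 = 31
σ = (1, 3, 2, 4): 17 + 9 + 16 + (-1) = 41
σ = (1, 3, 4, 2): 17 + 9 + 9 + 11 = 46
σ = (1, 4, 2, 3): 17 + 19 + 16 + 12 = 64
σ = (1, 4, 3, 2): 17 + 19 + 29 + 11 = 76
σ = (2, 1, 3, 4): 1 + 30 + 29 + (-1) = 59
σ = (2, 1, 4, 3): 1 + 30 + 9 + 12 = 52
σ = (2, 3, 1, 4): 1 + 9 + 0 + (-1) = 9
σ = (2, 3, 4, 1): 1 + 9 + 9 + 30 = 49
σ = (2, 4, 1, 3): 1 + 19 + 0 + 12 = 32
σ = (2, 4, 3, 1): 1 + 19 + 29 + 30 = 79
σ = (3, 1, 2, 4): 11 + 30 + 16 + (-1) = 56
σ = (3, 1, 4, 2): 11 + 30 + 9 + 11 = 61
σ = (3, 2, 1, 4): 11 + (-7) + 0 + (-1) = 3
σ = (3, 2, 4, 1): 11 + (-7) + 9 + 30 = 43
σ = (3, 4, 1, 2): 11 + 19 + 0 + 11 = 41
σ = (3, 4, 2, 1): 11 + 19 + 16 + 30 = 76
σ = (4, 1, 2, 3): 10 + 30 + 16 + 12 = 68
σ = (4, 1, 3, 2): 10 + 30 + 29 + 11 = 80
σ = (4, 2, 1, 3): 10 + (-7) + 0 + 12 = 15
σ = (4, 2, 3, 1): 10 + (-7) + 29 + 30 = 62
σ = (4, 3, 1, 2): 10 + 9 + 0 + 11 = 30
σ = (4, 3, 2, 1): 10 + 9 + 16 + 30 = 65
Optimal value attained by: σ = (4, 1, 3, 2).
Answer: det⊕(T) = 80; verdict: NONSINGULAR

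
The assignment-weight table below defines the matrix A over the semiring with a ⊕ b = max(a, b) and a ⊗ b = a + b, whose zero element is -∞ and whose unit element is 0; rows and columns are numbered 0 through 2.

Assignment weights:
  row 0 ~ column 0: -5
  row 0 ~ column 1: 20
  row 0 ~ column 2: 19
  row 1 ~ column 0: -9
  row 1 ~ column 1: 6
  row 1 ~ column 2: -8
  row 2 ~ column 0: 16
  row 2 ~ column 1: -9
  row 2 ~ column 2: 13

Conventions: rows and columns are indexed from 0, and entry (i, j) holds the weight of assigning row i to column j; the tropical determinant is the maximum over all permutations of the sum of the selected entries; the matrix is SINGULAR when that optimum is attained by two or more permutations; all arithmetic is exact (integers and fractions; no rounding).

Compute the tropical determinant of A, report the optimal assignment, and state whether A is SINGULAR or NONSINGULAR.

σ = (0, 1, 2): (-5) + 6 + 13 = 14
σ = (0, 2, 1): (-5) + (-8) + (-9) = -22
σ = (1, 0, 2): 20 + (-9) + 13 = 24
σ = (1, 2, 0): 20 + (-8) + 16 = 28
σ = (2, 0, 1): 19 + (-9) + (-9) = 1
σ = (2, 1, 0): 19 + 6 + 16 = 41
Optimal value attained by: σ = (2, 1, 0).
Answer: det⊕(A) = 41; verdict: NONSINGULAR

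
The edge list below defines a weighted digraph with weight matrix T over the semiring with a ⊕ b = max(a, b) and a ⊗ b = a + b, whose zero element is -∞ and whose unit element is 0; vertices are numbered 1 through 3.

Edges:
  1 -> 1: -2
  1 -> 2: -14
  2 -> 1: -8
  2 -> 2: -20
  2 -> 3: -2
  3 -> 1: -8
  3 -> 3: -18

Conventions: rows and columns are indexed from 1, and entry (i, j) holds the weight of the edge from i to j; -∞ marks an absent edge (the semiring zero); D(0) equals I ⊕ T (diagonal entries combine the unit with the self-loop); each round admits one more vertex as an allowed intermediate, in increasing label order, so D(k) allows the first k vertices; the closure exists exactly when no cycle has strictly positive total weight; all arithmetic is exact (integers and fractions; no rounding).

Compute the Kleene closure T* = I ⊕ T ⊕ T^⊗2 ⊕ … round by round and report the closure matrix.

D(0):
  [0, -14, -∞]
  [-8, 0, -2]
  [-8, -∞, 0]
D(1):
  [0, -14, -∞]
  [-8, 0, -2]
  [-8, -22, 0]
D(2):
  [0, -14, -16]
  [-8, 0, -2]
  [-8, -22, 0]
D(3):
  [0, -14, -16]
  [-8, 0, -2]
  [-8, -22, 0]
Answer: T* = [[0, -14, -16], [-8, 0, -2], [-8, -22, 0]]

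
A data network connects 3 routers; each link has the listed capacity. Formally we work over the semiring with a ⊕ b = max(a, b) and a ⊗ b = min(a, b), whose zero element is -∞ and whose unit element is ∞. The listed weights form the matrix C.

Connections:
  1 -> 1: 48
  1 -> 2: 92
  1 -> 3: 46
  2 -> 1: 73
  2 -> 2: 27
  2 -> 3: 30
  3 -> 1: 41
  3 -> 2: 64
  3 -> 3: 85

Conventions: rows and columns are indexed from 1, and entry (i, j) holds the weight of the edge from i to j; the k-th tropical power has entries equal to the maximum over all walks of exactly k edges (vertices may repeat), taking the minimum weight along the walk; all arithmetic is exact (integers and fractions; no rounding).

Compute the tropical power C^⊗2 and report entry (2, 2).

C^⊗2:
  [73, 48, 46]
  [48, 73, 46]
  [64, 64, 85]
Key observation: the optimum is the walk 2->1->2, with weight 73 min 92 = 73.
Optimal value attained by: walk 2->1->2.
Answer: (C^⊗2)[2][2] = 73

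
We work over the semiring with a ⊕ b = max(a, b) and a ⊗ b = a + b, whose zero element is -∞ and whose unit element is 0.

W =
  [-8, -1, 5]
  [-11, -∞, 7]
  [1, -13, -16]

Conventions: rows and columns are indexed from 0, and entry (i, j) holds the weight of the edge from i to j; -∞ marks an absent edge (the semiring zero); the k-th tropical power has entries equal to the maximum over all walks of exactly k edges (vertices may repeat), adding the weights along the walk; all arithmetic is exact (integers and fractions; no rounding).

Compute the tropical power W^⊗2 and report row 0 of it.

W^⊗2:
  [6, -8, 6]
  [8, -6, -6]
  [-7, 0, 6]
Answer: row 0 of W^⊗2 = [6, -8, 6]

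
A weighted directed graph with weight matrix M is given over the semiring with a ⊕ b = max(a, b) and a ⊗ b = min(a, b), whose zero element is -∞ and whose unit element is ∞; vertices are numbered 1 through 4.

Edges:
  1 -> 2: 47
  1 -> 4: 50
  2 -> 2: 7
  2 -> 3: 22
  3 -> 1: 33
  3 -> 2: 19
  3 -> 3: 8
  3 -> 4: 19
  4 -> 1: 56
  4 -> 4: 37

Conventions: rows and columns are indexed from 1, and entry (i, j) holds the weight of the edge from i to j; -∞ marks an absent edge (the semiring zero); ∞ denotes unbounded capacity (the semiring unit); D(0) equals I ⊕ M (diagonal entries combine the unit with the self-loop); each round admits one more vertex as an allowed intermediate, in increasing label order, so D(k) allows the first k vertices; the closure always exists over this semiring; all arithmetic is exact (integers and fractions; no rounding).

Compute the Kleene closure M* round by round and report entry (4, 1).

D(0):
  [∞, 47, -∞, 50]
  [-∞, ∞, 22, -∞]
  [33, 19, ∞, 19]
  [56, -∞, -∞, ∞]
D(1):
  [∞, 47, -∞, 50]
  [-∞, ∞, 22, -∞]
  [33, 33, ∞, 33]
  [56, 47, -∞, ∞]
D(2):
  [∞, 47, 22, 50]
  [-∞, ∞, 22, -∞]
  [33, 33, ∞, 33]
  [56, 47, 22, ∞]
D(3):
  [∞, 47, 22, 50]
  [22, ∞, 22, 22]
  [33, 33, ∞, 33]
  [56, 47, 22, ∞]
D(4):
  [∞, 47, 22, 50]
  [22, ∞, 22, 22]
  [33, 33, ∞, 33]
  [56, 47, 22, ∞]
Answer: M*[4][1] = 56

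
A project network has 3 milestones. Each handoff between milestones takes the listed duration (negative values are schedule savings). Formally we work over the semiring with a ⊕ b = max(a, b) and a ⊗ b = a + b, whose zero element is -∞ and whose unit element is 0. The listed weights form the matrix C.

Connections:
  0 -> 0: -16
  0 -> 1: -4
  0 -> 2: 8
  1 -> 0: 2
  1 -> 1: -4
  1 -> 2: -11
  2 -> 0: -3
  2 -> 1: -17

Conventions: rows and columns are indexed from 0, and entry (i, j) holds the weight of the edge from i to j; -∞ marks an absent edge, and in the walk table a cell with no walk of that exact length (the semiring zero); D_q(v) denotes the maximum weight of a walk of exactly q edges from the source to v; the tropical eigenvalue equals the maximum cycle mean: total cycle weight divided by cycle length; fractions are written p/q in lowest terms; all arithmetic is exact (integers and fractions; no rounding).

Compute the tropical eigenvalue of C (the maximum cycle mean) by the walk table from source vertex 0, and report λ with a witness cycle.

q=0: [0, -∞, -∞]
q=1: [-16, -4, 8]
q=2: [5, -8, -8]
q=3: [-6, 1, 13]
Optimal cycle mean attained by: cycle 0->2->0, total 8 + (-3), length 2.
Answer: λ = 5/2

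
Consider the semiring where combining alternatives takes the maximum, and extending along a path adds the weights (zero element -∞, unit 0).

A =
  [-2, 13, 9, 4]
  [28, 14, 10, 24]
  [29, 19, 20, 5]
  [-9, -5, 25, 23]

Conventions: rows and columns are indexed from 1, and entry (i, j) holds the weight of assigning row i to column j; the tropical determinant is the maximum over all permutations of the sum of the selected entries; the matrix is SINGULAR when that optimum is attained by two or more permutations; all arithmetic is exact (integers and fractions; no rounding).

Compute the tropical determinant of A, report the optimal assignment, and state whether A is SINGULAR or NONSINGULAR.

σ = (1, 2, 3, 4): (-2) + 14 + 20 + 23 = 55
σ = (1, 2, 4, 3): (-2) + 14 + 5 + 25 = 42
σ = (1, 3, 2, 4): (-2) + 10 + 19 + 23 = 50
σ = (1, 3, 4, 2): (-2) + 10 + 5 + (-5) = 8
σ = (1, 4, 2, 3): (-2) + 24 + 19 + 25 = 66
σ = (1, 4, 3, 2): (-2) + 24 + 20 + (-5) = 37
σ = (2, 1, 3, 4): 13 + 28 + 20 + 23 = 84
σ = (2, 1, 4, 3): 13 + 28 + 5 + 25 = 71
σ = (2, 3, 1, 4): 13 + 10 + 29 + 23 = 75
σ = (2, 3, 4, 1): 13 + 10 + 5 + (-9) = 19
σ = (2, 4, 1, 3): 13 + 24 + 29 + 25 = 91
σ = (2, 4, 3, 1): 13 + 24 + 20 + (-9) = 48
σ = (3, 1, 2, 4): 9 + 28 + 19 + 23 = 79
σ = (3, 1, 4, 2): 9 + 28 + 5 + (-5) = 37
σ = (3, 2, 1, 4): 9 + 14 + 29 + 23 = 75
σ = (3, 2, 4, 1): 9 + 14 + 5 + (-9) = 19
σ = (3, 4, 1, 2): 9 + 24 + 29 + (-5) = 57
σ = (3, 4, 2, 1): 9 + 24 + 19 + (-9) = 43
σ = (4, 1, 2, 3): 4 + 28 + 19 + 25 = 76
σ = (4, 1, 3, 2): 4 + 28 + 20 + (-5) = 47
σ = (4, 2, 1, 3): 4 + 14 + 29 + 25 = 72
σ = (4, 2, 3, 1): 4 + 14 + 20 + (-9) = 29
σ = (4, 3, 1, 2): 4 + 10 + 29 + (-5) = 38
σ = (4, 3, 2, 1): 4 + 10 + 19 + (-9) = 24
Optimal value attained by: σ = (2, 4, 1, 3).
Answer: det⊕(A) = 91; verdict: NONSINGULAR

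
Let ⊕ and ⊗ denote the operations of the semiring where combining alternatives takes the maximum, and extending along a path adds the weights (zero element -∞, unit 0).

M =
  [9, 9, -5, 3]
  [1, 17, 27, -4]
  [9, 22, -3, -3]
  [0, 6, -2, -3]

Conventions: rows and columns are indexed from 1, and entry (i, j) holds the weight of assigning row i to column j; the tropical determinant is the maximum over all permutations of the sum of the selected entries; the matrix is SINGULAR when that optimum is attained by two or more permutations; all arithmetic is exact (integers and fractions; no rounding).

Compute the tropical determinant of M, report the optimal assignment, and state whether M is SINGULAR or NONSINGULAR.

σ = (1, 2, 3, 4): 9 + 17 + (-3) + (-3) = 20
σ = (1, 2, 4, 3): 9 + 17 + (-3) + (-2) = 21
σ = (1, 3, 2, 4): 9 + 27 + 22 + (-3) = 55
σ = (1, 3, 4, 2): 9 + 27 + (-3) + 6 = 39
σ = (1, 4, 2, 3): 9 + (-4) + 22 + (-2) = 25
σ = (1, 4, 3, 2): 9 + (-4) + (-3) + 6 = 8
σ = (2, 1, 3, 4): 9 + 1 + (-3) + (-3) = 4
σ = (2, 1, 4, 3): 9 + 1 + (-3) + (-2) = 5
σ = (2, 3, 1, 4): 9 + 27 + 9 + (-3) = 42
σ = (2, 3, 4, 1): 9 + 27 + (-3) + 0 = 33
σ = (2, 4, 1, 3): 9 + (-4) + 9 + (-2) = 12
σ = (2, 4, 3, 1): 9 + (-4) + (-3) + 0 = 2
σ = (3, 1, 2, 4): (-5) + 1 + 22 + (-3) = 15
σ = (3, 1, 4, 2): (-5) + 1 + (-3) + 6 = -1
σ = (3, 2, 1, 4): (-5) + 17 + 9 + (-3) = 18
σ = (3, 2, 4, 1): (-5) + 17 + (-3) + 0 = 9
σ = (3, 4, 1, 2): (-5) + (-4) + 9 + 6 = 6
σ = (3, 4, 2, 1): (-5) + (-4) + 22 + 0 = 13
σ = (4, 1, 2, 3): 3 + 1 + 22 + (-2) = 24
σ = (4, 1, 3, 2): 3 + 1 + (-3) + 6 = 7
σ = (4, 2, 1, 3): 3 + 17 + 9 + (-2) = 27
σ = (4, 2, 3, 1): 3 + 17 + (-3) + 0 = 17
σ = (4, 3, 1, 2): 3 + 27 + 9 + 6 = 45
σ = (4, 3, 2, 1): 3 + 27 + 22 + 0 = 52
Optimal value attained by: σ = (1, 3, 2, 4).
Answer: det⊕(M) = 55; verdict: NONSINGULAR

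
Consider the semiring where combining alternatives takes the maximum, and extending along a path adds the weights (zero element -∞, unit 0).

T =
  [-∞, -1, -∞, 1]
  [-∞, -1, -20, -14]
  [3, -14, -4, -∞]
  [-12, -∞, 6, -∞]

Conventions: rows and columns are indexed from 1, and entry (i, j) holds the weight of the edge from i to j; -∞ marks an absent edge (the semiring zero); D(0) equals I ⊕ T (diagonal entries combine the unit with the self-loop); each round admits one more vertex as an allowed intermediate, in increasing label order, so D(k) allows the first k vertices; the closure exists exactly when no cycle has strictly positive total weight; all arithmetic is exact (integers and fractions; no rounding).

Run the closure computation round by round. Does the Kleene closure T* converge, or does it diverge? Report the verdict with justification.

D(0):
  [0, -1, -∞, 1]
  [-∞, 0, -20, -14]
  [3, -14, 0, -∞]
  [-12, -∞, 6, 0]
D(1):
  [0, -1, -∞, 1]
  [-∞, 0, -20, -14]
  [3, 2, 0, 4]
  [-12, -13, 6, 0]
D(2):
  [0, -1, -21, 1]
  [-∞, 0, -20, -14]
  [3, 2, 0, 4]
  [-12, -13, 6, 0]
Detection: at round 3, diagonal entry (4, 4) turns strictly positive.
Key observation: the cycle 4->3->1->4 has total weight 6 + 3 + 1, which is strictly positive.
Answer: DIVERGES — positive cycle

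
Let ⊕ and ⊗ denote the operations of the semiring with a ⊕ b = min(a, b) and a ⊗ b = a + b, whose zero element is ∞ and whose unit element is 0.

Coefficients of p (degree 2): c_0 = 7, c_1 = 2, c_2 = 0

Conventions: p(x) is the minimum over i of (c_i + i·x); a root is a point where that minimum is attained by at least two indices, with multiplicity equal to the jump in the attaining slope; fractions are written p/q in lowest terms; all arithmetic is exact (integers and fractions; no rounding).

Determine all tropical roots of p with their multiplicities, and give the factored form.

hull edge (i=0, c=7) to (i=1, c=2): slope -5, span 1
hull edge (i=1, c=2) to (i=2, c=0): slope -2, span 1
Factored form: p(x) = 0 ⊗ (x ⊕ 2) ⊗ (x ⊕ 5)
Answer: roots = 2 (mult 1), 5 (mult 1)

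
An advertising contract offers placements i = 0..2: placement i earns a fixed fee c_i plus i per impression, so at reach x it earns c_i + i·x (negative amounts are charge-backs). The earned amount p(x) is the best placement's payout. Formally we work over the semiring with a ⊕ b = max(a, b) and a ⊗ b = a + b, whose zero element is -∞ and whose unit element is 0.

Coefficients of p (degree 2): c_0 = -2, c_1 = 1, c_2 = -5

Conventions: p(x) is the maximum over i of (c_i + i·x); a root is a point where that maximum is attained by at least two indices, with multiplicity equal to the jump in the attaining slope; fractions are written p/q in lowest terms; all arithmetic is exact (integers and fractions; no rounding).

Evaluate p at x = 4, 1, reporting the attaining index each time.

p(4) = max(-2+0·4=-2, 1+1·4=5, -5+2·4=3) = 5 (attained by i=1)
p(1) = max(-2+0·1=-2, 1+1·1=2, -5+2·1=-3) = 2 (attained by i=1)
Answer: p(4) = 5; p(1) = 2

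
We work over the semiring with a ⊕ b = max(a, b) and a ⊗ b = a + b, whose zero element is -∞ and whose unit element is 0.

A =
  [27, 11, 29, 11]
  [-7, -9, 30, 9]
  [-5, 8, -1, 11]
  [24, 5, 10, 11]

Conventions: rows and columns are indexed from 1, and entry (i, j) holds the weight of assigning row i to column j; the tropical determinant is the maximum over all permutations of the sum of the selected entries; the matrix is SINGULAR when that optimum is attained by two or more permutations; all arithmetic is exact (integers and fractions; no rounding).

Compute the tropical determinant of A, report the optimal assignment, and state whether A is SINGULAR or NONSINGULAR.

σ = (1, 2, 3, 4): 27 + (-9) + (-1) + 11 = 28
σ = (1, 2, 4, 3): 27 + (-9) + 11 + 10 = 39
σ = (1, 3, 2, 4): 27 + 30 + 8 + 11 = 76
σ = (1, 3, 4, 2): 27 + 30 + 11 + 5 = 73
σ = (1, 4, 2, 3): 27 + 9 + 8 + 10 = 54
σ = (1, 4, 3, 2): 27 + 9 + (-1) + 5 = 40
σ = (2, 1, 3, 4): 11 + (-7) + (-1) + 11 = 14
σ = (2, 1, 4, 3): 11 + (-7) + 11 + 10 = 25
σ = (2, 3, 1, 4): 11 + 30 + (-5) + 11 = 47
σ = (2, 3, 4, 1): 11 + 30 + 11 + 24 = 76
σ = (2, 4, 1, 3): 11 + 9 + (-5) + 10 = 25
σ = (2, 4, 3, 1): 11 + 9 + (-1) + 24 = 43
σ = (3, 1, 2, 4): 29 + (-7) + 8 + 11 = 41
σ = (3, 1, 4, 2): 29 + (-7) + 11 + 5 = 38
σ = (3, 2, 1, 4): 29 + (-9) + (-5) + 11 = 26
σ = (3, 2, 4, 1): 29 + (-9) + 11 + 24 = 55
σ = (3, 4, 1, 2): 29 + 9 + (-5) + 5 = 38
σ = (3, 4, 2, 1): 29 + 9 + 8 + 24 = 70
σ = (4, 1, 2, 3): 11 + (-7) + 8 + 10 = 22
σ = (4, 1, 3, 2): 11 + (-7) + (-1) + 5 = 8
σ = (4, 2, 1, 3): 11 + (-9) + (-5) + 10 = 7
σ = (4, 2, 3, 1): 11 + (-9) + (-1) + 24 = 25
σ = (4, 3, 1, 2): 11 + 30 + (-5) + 5 = 41
σ = (4, 3, 2, 1): 11 + 30 + 8 + 24 = 73
Optimal value attained by: σ = (1, 3, 2, 4).
Answer: det⊕(A) = 76; verdict: SINGULAR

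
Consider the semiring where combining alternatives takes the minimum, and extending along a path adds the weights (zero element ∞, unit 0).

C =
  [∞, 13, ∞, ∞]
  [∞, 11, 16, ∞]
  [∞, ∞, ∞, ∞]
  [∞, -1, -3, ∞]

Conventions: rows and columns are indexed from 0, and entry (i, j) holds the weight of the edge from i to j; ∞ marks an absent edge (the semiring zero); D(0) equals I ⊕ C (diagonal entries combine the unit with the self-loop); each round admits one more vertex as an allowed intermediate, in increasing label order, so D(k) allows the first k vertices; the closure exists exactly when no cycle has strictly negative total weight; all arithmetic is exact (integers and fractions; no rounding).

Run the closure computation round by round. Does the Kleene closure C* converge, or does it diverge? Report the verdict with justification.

D(0):
  [0, 13, ∞, ∞]
  [∞, 0, 16, ∞]
  [∞, ∞, 0, ∞]
  [∞, -1, -3, 0]
D(1):
  [0, 13, ∞, ∞]
  [∞, 0, 16, ∞]
  [∞, ∞, 0, ∞]
  [∞, -1, -3, 0]
D(2):
  [0, 13, 29, ∞]
  [∞, 0, 16, ∞]
  [∞, ∞, 0, ∞]
  [∞, -1, -3, 0]
D(3):
  [0, 13, 29, ∞]
  [∞, 0, 16, ∞]
  [∞, ∞, 0, ∞]
  [∞, -1, -3, 0]
D(4):
  [0, 13, 29, ∞]
  [∞, 0, 16, ∞]
  [∞, ∞, 0, ∞]
  [∞, -1, -3, 0]
Key observation: every diagonal entry stays at the unit through all rounds, so no improving cycle exists.
Answer: CONVERGES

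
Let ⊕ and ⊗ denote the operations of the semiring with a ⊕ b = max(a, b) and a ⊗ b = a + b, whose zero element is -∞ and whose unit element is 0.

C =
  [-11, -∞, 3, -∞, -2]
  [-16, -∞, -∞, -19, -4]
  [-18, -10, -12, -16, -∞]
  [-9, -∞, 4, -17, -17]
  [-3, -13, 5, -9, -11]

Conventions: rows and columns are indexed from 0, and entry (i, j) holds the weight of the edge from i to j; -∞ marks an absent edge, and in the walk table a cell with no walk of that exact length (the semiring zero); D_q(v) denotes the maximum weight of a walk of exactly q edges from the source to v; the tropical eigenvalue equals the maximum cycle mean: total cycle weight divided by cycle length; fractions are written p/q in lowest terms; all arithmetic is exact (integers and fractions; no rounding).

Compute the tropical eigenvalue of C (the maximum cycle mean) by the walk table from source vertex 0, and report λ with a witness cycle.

q=0: [0, -∞, -∞, -∞, -∞]
q=1: [-11, -∞, 3, -∞, -2]
q=2: [-5, -7, 3, -11, -13]
q=3: [-15, -7, -2, -13, -7]
q=4: [-10, -12, -2, -16, -11]
q=5: [-14, -12, -6, -18, -12]
Optimal cycle mean attained by: cycle 0->4->0, total (-2) + (-3), length 2.
Answer: λ = -5/2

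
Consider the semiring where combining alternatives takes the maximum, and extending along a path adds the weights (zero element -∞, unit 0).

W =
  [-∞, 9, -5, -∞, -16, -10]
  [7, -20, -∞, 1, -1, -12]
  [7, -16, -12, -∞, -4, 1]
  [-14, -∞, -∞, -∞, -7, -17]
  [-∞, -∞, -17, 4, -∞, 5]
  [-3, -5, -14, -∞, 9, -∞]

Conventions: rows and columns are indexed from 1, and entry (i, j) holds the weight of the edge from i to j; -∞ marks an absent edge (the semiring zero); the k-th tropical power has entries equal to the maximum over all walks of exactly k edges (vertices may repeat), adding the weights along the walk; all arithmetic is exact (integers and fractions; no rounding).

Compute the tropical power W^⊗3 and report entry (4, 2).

W^⊗2:
  [16, -11, -17, 10, 8, -3]
  [-13, 16, 2, 3, -3, 4]
  [-2, 16, 2, 0, 10, 1]
  [-20, -5, -19, -3, -8, -2]
  [2, 0, -9, -∞, 14, -13]
  [2, 6, -8, 13, -6, 14]
W^⊗3:
  [-4, 25, 11, 12, 6, 13]
  [23, -1, -10, 17, 15, 4]
  [23, 7, -7, 17, 15, 15]
  [2, -7, -16, -4, 7, -3]
  [7, 11, -3, 18, -1, 19]
  [13, 11, 0, 7, 23, -1]
Key observation: the optimum is the walk 4->5->6->2, with weight (-7) + 5 + (-5) = -7.
Optimal value attained by: walk 4->5->6->2.
Answer: (W^⊗3)[4][2] = -7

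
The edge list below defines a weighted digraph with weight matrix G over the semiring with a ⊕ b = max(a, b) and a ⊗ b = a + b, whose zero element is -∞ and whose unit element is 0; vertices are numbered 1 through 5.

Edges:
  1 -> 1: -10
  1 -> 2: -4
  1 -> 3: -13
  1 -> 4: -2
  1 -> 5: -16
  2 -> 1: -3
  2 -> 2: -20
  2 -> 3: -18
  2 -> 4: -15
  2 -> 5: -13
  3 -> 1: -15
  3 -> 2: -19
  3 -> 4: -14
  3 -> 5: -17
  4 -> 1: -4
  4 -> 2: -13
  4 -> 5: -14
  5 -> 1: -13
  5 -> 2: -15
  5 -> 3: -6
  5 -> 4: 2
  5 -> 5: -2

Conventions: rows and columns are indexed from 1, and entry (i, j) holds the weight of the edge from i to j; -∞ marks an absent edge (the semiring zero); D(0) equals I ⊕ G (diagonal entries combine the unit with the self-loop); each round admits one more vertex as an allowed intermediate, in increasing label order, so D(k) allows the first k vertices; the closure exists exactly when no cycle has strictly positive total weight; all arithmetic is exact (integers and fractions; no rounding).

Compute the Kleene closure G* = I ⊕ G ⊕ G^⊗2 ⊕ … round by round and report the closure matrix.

D(0):
  [0, -4, -13, -2, -16]
  [-3, 0, -18, -15, -13]
  [-15, -19, 0, -14, -17]
  [-4, -13, -∞, 0, -14]
  [-13, -15, -6, 2, 0]
D(1):
  [0, -4, -13, -2, -16]
  [-3, 0, -16, -5, -13]
  [-15, -19, 0, -14, -17]
  [-4, -8, -17, 0, -14]
  [-13, -15, -6, 2, 0]
D(2):
  [0, -4, -13, -2, -16]
  [-3, 0, -16, -5, -13]
  [-15, -19, 0, -14, -17]
  [-4, -8, -17, 0, -14]
  [-13, -15, -6, 2, 0]
D(3):
  [0, -4, -13, -2, -16]
  [-3, 0, -16, -5, -13]
  [-15, -19, 0, -14, -17]
  [-4, -8, -17, 0, -14]
  [-13, -15, -6, 2, 0]
D(4):
  [0, -4, -13, -2, -16]
  [-3, 0, -16, -5, -13]
  [-15, -19, 0, -14, -17]
  [-4, -8, -17, 0, -14]
  [-2, -6, -6, 2, 0]
D(5):
  [0, -4, -13, -2, -16]
  [-3, 0, -16, -5, -13]
  [-15, -19, 0, -14, -17]
  [-4, -8, -17, 0, -14]
  [-2, -6, -6, 2, 0]
Answer: G* = [[0, -4, -13, -2, -16], [-3, 0, -16, -5, -13], [-15, -19, 0, -14, -17], [-4, -8, -17, 0, -14], [-2, -6, -6, 2, 0]]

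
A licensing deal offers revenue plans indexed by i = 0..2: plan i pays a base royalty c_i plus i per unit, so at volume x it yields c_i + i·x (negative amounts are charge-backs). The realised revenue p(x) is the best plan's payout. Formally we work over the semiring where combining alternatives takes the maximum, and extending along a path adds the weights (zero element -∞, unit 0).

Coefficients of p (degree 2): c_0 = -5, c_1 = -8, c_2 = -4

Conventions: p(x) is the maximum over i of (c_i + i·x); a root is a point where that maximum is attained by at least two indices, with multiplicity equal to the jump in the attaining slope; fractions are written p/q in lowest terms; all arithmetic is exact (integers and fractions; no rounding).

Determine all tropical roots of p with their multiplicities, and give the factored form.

hull edge (i=0, c=-5) to (i=2, c=-4): slope 1/2, span 2
Factored form: p(x) = -4 ⊗ (x ⊕ (-1/2)) ⊗ (x ⊕ (-1/2))
Answer: roots = -1/2 (mult 2)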